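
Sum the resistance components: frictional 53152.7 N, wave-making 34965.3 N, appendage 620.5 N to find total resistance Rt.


Formula: Rt = Rf + Rw + Ra
Substituting: Rt = 53152.7 + 34965.3 + 620.5
Result: Rt = 88738.5 N

88738.5 N


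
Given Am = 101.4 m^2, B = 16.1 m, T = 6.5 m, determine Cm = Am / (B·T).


Formula: Cm = Am / (B * T)
Step 1 — B * T = 16.1 * 6.5 = 104.65 m^2
Step 2 — Cm = 101.4 / 104.65 ≈ 0.96894 (5 s.f.)

0.96894


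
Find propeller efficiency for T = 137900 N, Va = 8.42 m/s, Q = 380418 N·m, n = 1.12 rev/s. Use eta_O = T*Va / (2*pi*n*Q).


Formula: eta = T * Va / (2 * pi * n * Q)
Step 1 — numerator = T * Va = 137900 * 8.42 = 1161118.0
Step 2 — 2 * pi * n = 2 * pi * 1.12 = 7.037168
Step 3 — denominator = 7.037168 * 380418 = 2677065.38
Step 4 — eta = 1161118.0 / 2677065.38 ≈ 0.43373 (5 s.f.)

0.43373


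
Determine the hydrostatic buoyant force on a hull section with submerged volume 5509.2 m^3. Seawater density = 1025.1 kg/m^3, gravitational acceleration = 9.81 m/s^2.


Formula: Fb = rho * g * V
Substituting: Fb = 1025.1 * 9.81 * 5509.2
Intermediate: 1025.1 * 9.81 = 10056.231
Result: Fb = 10056.231 * 5509.2 ≈ 55402000 N (5 s.f.)

55402000 N


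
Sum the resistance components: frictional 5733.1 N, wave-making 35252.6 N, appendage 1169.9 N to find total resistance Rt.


Formula: Rt = Rf + Rw + Ra
Substituting: Rt = 5733.1 + 35252.6 + 1169.9
Result: Rt = 42155.6 N

42155.6 N


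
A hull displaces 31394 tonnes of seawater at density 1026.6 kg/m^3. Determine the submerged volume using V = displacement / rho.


Formula: V = mass / rho
Step 1 — convert tonnes to kg: 31394 t * 1000 = 31394000 kg
Step 2 — V = 31394000 / 1026.6 ≈ 30581 m^3 (5 s.f.)

30581 m^3


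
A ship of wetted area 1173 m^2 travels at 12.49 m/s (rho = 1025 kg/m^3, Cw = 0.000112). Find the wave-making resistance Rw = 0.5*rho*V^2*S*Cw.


Formula: Rw = 0.5 * rho * V^2 * S * Cw
Step 1 — V^2 = 12.49^2 = 156.0001
Step 2 — 0.5 * rho * V^2 = 0.5 * 1025 * 156.0001 = 79950.05125
Step 3 — Rw = 79950.05125 * 1173 * 0.000112 ≈ 10504 N (5 s.f.)

10504 N


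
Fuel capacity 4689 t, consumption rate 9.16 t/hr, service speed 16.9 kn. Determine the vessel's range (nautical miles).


Formula: endurance = fuel / rate; range = endurance * speed
Step 1 — endurance = 4689 / 9.16 = 511.8996 hours
Step 2 — range = 511.8996 * 16.9 ≈ 8651.1 nautical miles (5 s.f.)

8651.1 NM


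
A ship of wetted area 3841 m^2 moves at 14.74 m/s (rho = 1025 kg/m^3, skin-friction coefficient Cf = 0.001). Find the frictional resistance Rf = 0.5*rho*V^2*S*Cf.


Formula: Rf = 0.5 * rho * V^2 * S * Cf
Step 1 — V^2 = 14.74^2 = 217.2676
Step 2 — 0.5 * rho * V^2 = 0.5 * 1025 * 217.2676 = 111349.645
Step 3 — Rf = 111349.645 * 3841 * 0.001 ≈ 427690 N (5 s.f.)

427690 N


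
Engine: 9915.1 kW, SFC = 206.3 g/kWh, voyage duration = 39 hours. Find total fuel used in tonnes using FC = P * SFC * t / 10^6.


Formula: FC (tonnes) = P * SFC * t / 1,000,000
Step 1 — P * SFC * t = 9915.1 * 206.3 * 39 = 79773920.07 g
Step 2 — FC (tonnes) = 79773920.07 / 1,000,000 ≈ 79.774 tonnes (5 s.f.)

79.774 tonnes


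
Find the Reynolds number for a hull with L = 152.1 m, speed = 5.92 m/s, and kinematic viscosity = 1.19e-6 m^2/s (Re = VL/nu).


Formula: Re = V * L / nu
Step 1 — V * L = 5.92 * 152.1 = 900.432 m^2/s
Step 2 — Re = 900.432 / 1.19e-6 = 7.57e+08

7.57e+08


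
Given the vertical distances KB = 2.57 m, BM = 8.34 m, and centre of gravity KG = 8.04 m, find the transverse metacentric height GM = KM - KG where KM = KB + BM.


Formula: GM = KB + BM - KG
Step 1 — KM = KB + BM = 2.57 + 8.34 = 10.91 m
Step 2 — GM = KM - KG = 10.91 - 8.04 = 2.87 m

2.87 m


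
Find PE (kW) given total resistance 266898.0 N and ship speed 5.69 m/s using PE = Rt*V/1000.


Formula: PE = Rt * V / 1000 (kW)
Step 1 — PE (W) = 266898.0 * 5.69 = 1518649.62 W
Step 2 — PE (kW) = 1518649.62 / 1000 ≈ 1518.6 kW (5 s.f.)

1518.6 kW


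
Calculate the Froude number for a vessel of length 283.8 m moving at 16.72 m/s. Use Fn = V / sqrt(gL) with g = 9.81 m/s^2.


Formula: Fn = V / sqrt(g * L)
Step 1 — g * L = 9.81 * 283.8 = 2784.078
Step 2 — sqrt(g * L) = sqrt(2784.078) = 52.764363
Step 3 — Fn = 16.72 / 52.764363 ≈ 0.31688 (5 s.f.)

0.31688


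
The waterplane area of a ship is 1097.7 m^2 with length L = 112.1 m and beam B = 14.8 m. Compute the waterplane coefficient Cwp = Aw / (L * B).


Formula: Cwp = Aw / (L * B)
Step 1 — L * B = 112.1 * 14.8 = 1659.08 m^2
Step 2 — Cwp = 1097.7 / 1659.08 ≈ 0.66163 (5 s.f.)

0.66163


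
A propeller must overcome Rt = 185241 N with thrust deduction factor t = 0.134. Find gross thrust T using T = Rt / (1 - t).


Formula: T = Rt / (1 - t)
Step 1 — (1 - t) = 1 - 0.134 = 0.866
Step 2 — T = 185241 / 0.866 ≈ 213900 N (5 s.f.)

213900 N


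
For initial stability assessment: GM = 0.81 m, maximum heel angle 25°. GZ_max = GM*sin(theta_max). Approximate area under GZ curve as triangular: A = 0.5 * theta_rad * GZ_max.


Formula: GZ_max = GM * sin(theta); Area = 0.5 * theta_rad * GZ_max
Step 1 — GZ_max = 0.81 * sin(25°) = 0.81 * 0.422618 = 0.342321 m
Step 2 — theta_rad = 25 * pi/180 = 0.436332 rad
Step 3 — Area = 0.5 * 0.436332 * 0.342321 ≈ 0.074683 m·rad (5 s.f.)

0.074683 m·rad


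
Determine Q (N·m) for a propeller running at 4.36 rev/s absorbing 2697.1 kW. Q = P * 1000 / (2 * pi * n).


Formula: Q = P_W / (2 * pi * n)
Step 1 — P_W = 2697.1 kW * 1000 = 2697100.0 W
Step 2 — 2 * pi * n = 2 * pi * 4.36 = 27.394688
Step 3 — Q = 2697100.0 / 27.394688 ≈ 98453 N·m (5 s.f.)

98453 N·m


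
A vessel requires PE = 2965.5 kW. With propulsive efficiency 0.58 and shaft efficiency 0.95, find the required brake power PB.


Formula: PB = PE / (eta_D * eta_S)
Step 1 — combined efficiency = eta_D * eta_S = 0.58 * 0.95 = 0.551
Step 2 — PB = 2965.5 / 0.551 ≈ 5382.0 kW (5 s.f.)

5382.0 kW


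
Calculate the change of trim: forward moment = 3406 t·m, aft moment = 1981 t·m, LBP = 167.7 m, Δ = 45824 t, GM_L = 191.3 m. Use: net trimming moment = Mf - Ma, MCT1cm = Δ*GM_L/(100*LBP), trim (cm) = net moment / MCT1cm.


Formula: net trimming moment = Mf - Ma; MCT1cm = Δ*GM_L/(100*LBP); trim = net moment / MCT1cm
Step 1 — net trimming moment = 3406 - 1981 = 1425 t·m
Step 2 — MCT1cm = 45824 * 191.3 / (100 * 167.7) = 522.727 t·m/cm
Step 3 — trim = 1425 / 522.727 ≈ 2.7261 cm (5 s.f.)

2.7261 cm


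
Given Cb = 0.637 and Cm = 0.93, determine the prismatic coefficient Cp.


Formula: Cp = Cb / Cm
Substituting: Cp = 0.637 / 0.93
Result: Cp ≈ 0.68495 (5 s.f.)

0.68495


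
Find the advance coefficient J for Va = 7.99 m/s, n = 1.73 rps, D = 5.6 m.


Formula: J = Va / (n * D)
Step 1 — n * D = 1.73 * 5.6 = 9.688
Step 2 — J = 7.99 / 9.688 ≈ 0.82473 (5 s.f.)

0.82473


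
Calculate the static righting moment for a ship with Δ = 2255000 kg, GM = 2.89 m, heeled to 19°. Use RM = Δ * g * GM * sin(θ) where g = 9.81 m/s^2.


Formula: GZ = GM * sin(theta); RM = disp * g * GZ
Step 1 — GZ = 2.89 * sin(19°) = 2.89 * 0.325568 = 0.940892 m
Step 2 — RM = 2255000 * 9.81 * 0.940892 ≈ 20814000 N·m (5 s.f.)

20814000 N·m


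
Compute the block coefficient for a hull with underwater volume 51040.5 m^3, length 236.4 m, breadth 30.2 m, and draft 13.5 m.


Formula: Cb = V / (L * B * T)
Step 1 — L * B * T = 236.4 * 30.2 * 13.5 = 96380.28 m^3
Step 2 — Cb = 51040.5 / 96380.28 ≈ 0.52957 (5 s.f.)

0.52957


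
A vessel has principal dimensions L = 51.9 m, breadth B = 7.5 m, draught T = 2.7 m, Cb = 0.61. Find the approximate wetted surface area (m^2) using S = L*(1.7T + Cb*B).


Formula: S = 1.7*L*T + V/T with V = Cb*L*B*T, i.e. S = L * (1.7*T + Cb*B)
Step 1 — 1.7*T = 1.7 * 2.7 = 4.59 m
Step 2 — Cb*B = 0.61 * 7.5 = 4.575 m
Step 3 — 1.7*T + Cb*B = 4.59 + 4.575 = 9.165 m
Step 4 — S = 51.9 * 9.165 ≈ 475.66 m^2 (5 s.f.)

475.66 m^2


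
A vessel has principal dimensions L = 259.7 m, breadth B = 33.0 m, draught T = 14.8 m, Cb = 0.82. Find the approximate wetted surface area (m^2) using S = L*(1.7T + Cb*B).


Formula: S = 1.7*L*T + V/T with V = Cb*L*B*T, i.e. S = L * (1.7*T + Cb*B)
Step 1 — 1.7*T = 1.7 * 14.8 = 25.16 m
Step 2 — Cb*B = 0.82 * 33.0 = 27.06 m
Step 3 — 1.7*T + Cb*B = 25.16 + 27.06 = 52.22 m
Step 4 — S = 259.7 * 52.22 ≈ 13562 m^2 (5 s.f.)

13562 m^2


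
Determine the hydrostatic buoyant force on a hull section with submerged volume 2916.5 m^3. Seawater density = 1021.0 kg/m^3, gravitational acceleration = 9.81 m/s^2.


Formula: Fb = rho * g * V
Substituting: Fb = 1021.0 * 9.81 * 2916.5
Intermediate: 1021.0 * 9.81 = 10016.01
Result: Fb = 10016.01 * 2916.5 ≈ 29212000 N (5 s.f.)

29212000 N


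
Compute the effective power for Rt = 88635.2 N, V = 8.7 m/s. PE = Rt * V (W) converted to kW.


Formula: PE = Rt * V / 1000 (kW)
Step 1 — PE (W) = 88635.2 * 8.7 = 771126.24 W
Step 2 — PE (kW) = 771126.24 / 1000 ≈ 771.13 kW (5 s.f.)

771.13 kW


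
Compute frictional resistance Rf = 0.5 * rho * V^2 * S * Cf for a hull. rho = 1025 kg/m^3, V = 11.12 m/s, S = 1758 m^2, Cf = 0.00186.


Formula: Rf = 0.5 * rho * V^2 * S * Cf
Step 1 — V^2 = 11.12^2 = 123.6544
Step 2 — 0.5 * rho * V^2 = 0.5 * 1025 * 123.6544 = 63372.88
Step 3 — Rf = 63372.88 * 1758 * 0.00186 ≈ 207220 N (5 s.f.)

207220 N


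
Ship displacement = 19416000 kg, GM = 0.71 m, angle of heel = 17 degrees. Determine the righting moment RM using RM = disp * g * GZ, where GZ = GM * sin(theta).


Formula: GZ = GM * sin(theta); RM = disp * g * GZ
Step 1 — GZ = 0.71 * sin(17°) = 0.71 * 0.292372 = 0.207584 m
Step 2 — RM = 19416000 * 9.81 * 0.207584 ≈ 39539000 N·m (5 s.f.)

39539000 N·m


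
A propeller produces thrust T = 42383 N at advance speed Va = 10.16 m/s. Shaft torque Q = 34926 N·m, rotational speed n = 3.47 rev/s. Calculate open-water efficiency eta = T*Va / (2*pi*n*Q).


Formula: eta = T * Va / (2 * pi * n * Q)
Step 1 — numerator = T * Va = 42383 * 10.16 = 430611.28
Step 2 — 2 * pi * n = 2 * pi * 3.47 = 21.802653
Step 3 — denominator = 21.802653 * 34926 = 761479.46
Step 4 — eta = 430611.28 / 761479.46 ≈ 0.56549 (5 s.f.)

0.56549


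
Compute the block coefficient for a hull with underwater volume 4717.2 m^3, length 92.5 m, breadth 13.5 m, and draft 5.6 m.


Formula: Cb = V / (L * B * T)
Step 1 — L * B * T = 92.5 * 13.5 * 5.6 = 6993.0 m^3
Step 2 — Cb = 4717.2 / 6993.0 ≈ 0.67456 (5 s.f.)

0.67456


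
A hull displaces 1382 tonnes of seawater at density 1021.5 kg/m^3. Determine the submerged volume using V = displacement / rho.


Formula: V = mass / rho
Step 1 — convert tonnes to kg: 1382 t * 1000 = 1382000 kg
Step 2 — V = 1382000 / 1021.5 ≈ 1352.9 m^3 (5 s.f.)

1352.9 m^3


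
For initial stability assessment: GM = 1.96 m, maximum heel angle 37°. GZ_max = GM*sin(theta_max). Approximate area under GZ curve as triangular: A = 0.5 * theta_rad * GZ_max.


Formula: GZ_max = GM * sin(theta); Area = 0.5 * theta_rad * GZ_max
Step 1 — GZ_max = 1.96 * sin(37°) = 1.96 * 0.601815 = 1.179557 m
Step 2 — theta_rad = 37 * pi/180 = 0.645772 rad
Step 3 — Area = 0.5 * 0.645772 * 1.179557 ≈ 0.38086 m·rad (5 s.f.)

0.38086 m·rad


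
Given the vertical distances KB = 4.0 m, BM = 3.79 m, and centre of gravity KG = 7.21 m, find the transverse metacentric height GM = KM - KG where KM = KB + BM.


Formula: GM = KB + BM - KG
Step 1 — KM = KB + BM = 4.0 + 3.79 = 7.79 m
Step 2 — GM = KM - KG = 7.79 - 7.21 = 0.58 m

0.58 m


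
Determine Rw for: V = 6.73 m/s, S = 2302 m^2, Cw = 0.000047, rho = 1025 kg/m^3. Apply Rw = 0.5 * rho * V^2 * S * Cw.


Formula: Rw = 0.5 * rho * V^2 * S * Cw
Step 1 — V^2 = 6.73^2 = 45.2929
Step 2 — 0.5 * rho * V^2 = 0.5 * 1025 * 45.2929 = 23212.61125
Step 3 — Rw = 23212.61125 * 2302 * 0.000047 ≈ 2511.5 N (5 s.f.)

2511.5 N


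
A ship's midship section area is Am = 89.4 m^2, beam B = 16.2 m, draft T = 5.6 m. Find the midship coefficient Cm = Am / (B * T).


Formula: Cm = Am / (B * T)
Step 1 — B * T = 16.2 * 5.6 = 90.72 m^2
Step 2 — Cm = 89.4 / 90.72 ≈ 0.98545 (5 s.f.)

0.98545


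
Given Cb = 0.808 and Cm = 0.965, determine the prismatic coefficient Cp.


Formula: Cp = Cb / Cm
Substituting: Cp = 0.808 / 0.965
Result: Cp ≈ 0.83731 (5 s.f.)

0.83731


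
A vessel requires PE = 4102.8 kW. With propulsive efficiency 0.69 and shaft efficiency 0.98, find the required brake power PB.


Formula: PB = PE / (eta_D * eta_S)
Step 1 — combined efficiency = eta_D * eta_S = 0.69 * 0.98 = 0.6762
Step 2 — PB = 4102.8 / 0.6762 ≈ 6067.4 kW (5 s.f.)

6067.4 kW


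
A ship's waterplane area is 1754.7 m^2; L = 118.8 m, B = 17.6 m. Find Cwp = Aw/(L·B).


Formula: Cwp = Aw / (L * B)
Step 1 — L * B = 118.8 * 17.6 = 2090.88 m^2
Step 2 — Cwp = 1754.7 / 2090.88 ≈ 0.83922 (5 s.f.)

0.83922


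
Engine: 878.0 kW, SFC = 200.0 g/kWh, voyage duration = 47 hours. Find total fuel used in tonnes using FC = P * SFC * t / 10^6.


Formula: FC (tonnes) = P * SFC * t / 1,000,000
Step 1 — P * SFC * t = 878.0 * 200.0 * 47 = 8253200.0 g
Step 2 — FC (tonnes) = 8253200.0 / 1,000,000 ≈ 8.2532 tonnes (5 s.f.)

8.2532 tonnes


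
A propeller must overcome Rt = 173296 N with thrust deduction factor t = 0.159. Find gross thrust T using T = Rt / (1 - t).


Formula: T = Rt / (1 - t)
Step 1 — (1 - t) = 1 - 0.159 = 0.841
Step 2 — T = 173296 / 0.841 ≈ 206060 N (5 s.f.)

206060 N


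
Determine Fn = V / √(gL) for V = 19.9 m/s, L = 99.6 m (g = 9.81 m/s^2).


Formula: Fn = V / sqrt(g * L)
Step 1 — g * L = 9.81 * 99.6 = 977.076
Step 2 — sqrt(g * L) = sqrt(977.076) = 31.258215
Step 3 — Fn = 19.9 / 31.258215 ≈ 0.63663 (5 s.f.)

0.63663


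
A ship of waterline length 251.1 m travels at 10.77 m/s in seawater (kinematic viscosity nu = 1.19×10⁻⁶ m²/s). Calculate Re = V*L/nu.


Formula: Re = V * L / nu
Step 1 — V * L = 10.77 * 251.1 = 2704.347 m^2/s
Step 2 — Re = 2704.347 / 1.19e-6 = 2.27e+09

2.27e+09


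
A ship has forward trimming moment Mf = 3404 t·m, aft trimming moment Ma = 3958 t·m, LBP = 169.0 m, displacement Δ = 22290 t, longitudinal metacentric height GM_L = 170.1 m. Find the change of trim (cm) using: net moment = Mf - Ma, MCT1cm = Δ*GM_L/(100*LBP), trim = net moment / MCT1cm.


Formula: net trimming moment = Mf - Ma; MCT1cm = Δ*GM_L/(100*LBP); trim = net moment / MCT1cm
Step 1 — net trimming moment = 3404 - 3958 = -554 t·m
Step 2 — MCT1cm = 22290 * 170.1 / (100 * 169.0) = 224.3508 t·m/cm
Step 3 — trim = -554 / 224.3508 ≈ -2.4693 cm (5 s.f.)

-2.4693 cm


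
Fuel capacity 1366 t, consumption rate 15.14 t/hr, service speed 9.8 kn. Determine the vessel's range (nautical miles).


Formula: endurance = fuel / rate; range = endurance * speed
Step 1 — endurance = 1366 / 15.14 = 90.2246 hours
Step 2 — range = 90.2246 * 9.8 ≈ 884.20 nautical miles (5 s.f.)

884.20 NM


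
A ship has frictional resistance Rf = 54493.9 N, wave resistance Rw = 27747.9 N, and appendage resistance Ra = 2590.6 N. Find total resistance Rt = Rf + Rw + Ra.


Formula: Rt = Rf + Rw + Ra
Substituting: Rt = 54493.9 + 27747.9 + 2590.6
Result: Rt = 84832.4 N

84832.4 N


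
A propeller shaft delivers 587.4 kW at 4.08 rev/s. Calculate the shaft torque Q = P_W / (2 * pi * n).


Formula: Q = P_W / (2 * pi * n)
Step 1 — P_W = 587.4 kW * 1000 = 587400.0 W
Step 2 — 2 * pi * n = 2 * pi * 4.08 = 25.635396
Step 3 — Q = 587400.0 / 25.635396 ≈ 22914 N·m (5 s.f.)

22914 N·m


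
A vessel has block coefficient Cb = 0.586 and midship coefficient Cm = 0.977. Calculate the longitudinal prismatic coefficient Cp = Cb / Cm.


Formula: Cp = Cb / Cm
Substituting: Cp = 0.586 / 0.977
Result: Cp ≈ 0.59980 (5 s.f.)

0.59980


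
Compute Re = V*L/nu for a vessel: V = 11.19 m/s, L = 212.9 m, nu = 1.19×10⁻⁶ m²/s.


Formula: Re = V * L / nu
Step 1 — V * L = 11.19 * 212.9 = 2382.351 m^2/s
Step 2 — Re = 2382.351 / 1.19e-6 = 2.00e+09

2.00e+09


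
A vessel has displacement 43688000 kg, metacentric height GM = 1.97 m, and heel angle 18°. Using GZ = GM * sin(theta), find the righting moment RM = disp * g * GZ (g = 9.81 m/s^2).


Formula: GZ = GM * sin(theta); RM = disp * g * GZ
Step 1 — GZ = 1.97 * sin(18°) = 1.97 * 0.309017 = 0.608763 m
Step 2 — RM = 43688000 * 9.81 * 0.608763 ≈ 260900000 N·m (5 s.f.)

260900000 N·m


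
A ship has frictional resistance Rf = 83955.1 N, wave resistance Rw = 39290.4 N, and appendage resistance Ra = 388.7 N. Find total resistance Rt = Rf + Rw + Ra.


Formula: Rt = Rf + Rw + Ra
Substituting: Rt = 83955.1 + 39290.4 + 388.7
Result: Rt = 123634.2 N

123634.2 N


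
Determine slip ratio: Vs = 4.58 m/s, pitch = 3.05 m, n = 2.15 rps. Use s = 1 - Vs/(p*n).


Formula: s = 1 - Vs / (p * n)
Step 1 — p * n = 3.05 * 2.15 = 6.5575
Step 2 — Vs / (p*n) = 4.58 / 6.5575 = 0.698437 (6 d.p.)
Step 3 — s = 1 - 0.698437 = 0.301563

0.301563


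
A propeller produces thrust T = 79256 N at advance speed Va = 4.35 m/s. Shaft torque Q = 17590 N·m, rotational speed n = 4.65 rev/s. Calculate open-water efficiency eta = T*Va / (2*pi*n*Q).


Formula: eta = T * Va / (2 * pi * n * Q)
Step 1 — numerator = T * Va = 79256 * 4.35 = 344763.6
Step 2 — 2 * pi * n = 2 * pi * 4.65 = 29.216812
Step 3 — denominator = 29.216812 * 17590 = 513923.72
Step 4 — eta = 344763.6 / 513923.72 ≈ 0.67085 (5 s.f.)

0.67085


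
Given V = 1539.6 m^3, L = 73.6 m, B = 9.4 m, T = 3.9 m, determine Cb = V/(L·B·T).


Formula: Cb = V / (L * B * T)
Step 1 — L * B * T = 73.6 * 9.4 * 3.9 = 2698.176 m^3
Step 2 — Cb = 1539.6 / 2698.176 ≈ 0.57061 (5 s.f.)

0.57061


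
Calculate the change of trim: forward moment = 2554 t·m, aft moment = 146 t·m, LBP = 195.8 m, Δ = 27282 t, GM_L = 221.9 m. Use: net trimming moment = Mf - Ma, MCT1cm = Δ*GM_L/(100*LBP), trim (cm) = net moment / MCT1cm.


Formula: net trimming moment = Mf - Ma; MCT1cm = Δ*GM_L/(100*LBP); trim = net moment / MCT1cm
Step 1 — net trimming moment = 2554 - 146 = 2408 t·m
Step 2 — MCT1cm = 27282 * 221.9 / (100 * 195.8) = 309.1867 t·m/cm
Step 3 — trim = 2408 / 309.1867 ≈ 7.7882 cm (5 s.f.)

7.7882 cm


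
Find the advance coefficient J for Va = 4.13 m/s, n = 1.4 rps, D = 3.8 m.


Formula: J = Va / (n * D)
Step 1 — n * D = 1.4 * 3.8 = 5.32
Step 2 — J = 4.13 / 5.32 ≈ 0.77632 (5 s.f.)

0.77632


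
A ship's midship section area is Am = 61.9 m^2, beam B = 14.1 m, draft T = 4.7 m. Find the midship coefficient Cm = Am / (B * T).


Formula: Cm = Am / (B * T)
Step 1 — B * T = 14.1 * 4.7 = 66.27 m^2
Step 2 — Cm = 61.9 / 66.27 ≈ 0.93406 (5 s.f.)

0.93406


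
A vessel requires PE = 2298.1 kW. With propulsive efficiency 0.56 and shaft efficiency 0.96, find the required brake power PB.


Formula: PB = PE / (eta_D * eta_S)
Step 1 — combined efficiency = eta_D * eta_S = 0.56 * 0.96 = 0.5376
Step 2 — PB = 2298.1 / 0.5376 ≈ 4274.7 kW (5 s.f.)

4274.7 kW


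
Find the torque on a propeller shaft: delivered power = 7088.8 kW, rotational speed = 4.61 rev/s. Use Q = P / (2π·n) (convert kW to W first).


Formula: Q = P_W / (2 * pi * n)
Step 1 — P_W = 7088.8 kW * 1000 = 7088800.0 W
Step 2 — 2 * pi * n = 2 * pi * 4.61 = 28.965484
Step 3 — Q = 7088800.0 / 28.965484 ≈ 244730 N·m (5 s.f.)

244730 N·m


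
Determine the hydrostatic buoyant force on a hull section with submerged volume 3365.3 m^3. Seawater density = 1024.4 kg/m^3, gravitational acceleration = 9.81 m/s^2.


Formula: Fb = rho * g * V
Substituting: Fb = 1024.4 * 9.81 * 3365.3
Intermediate: 1024.4 * 9.81 = 10049.364
Result: Fb = 10049.364 * 3365.3 ≈ 33819000 N (5 s.f.)

33819000 N


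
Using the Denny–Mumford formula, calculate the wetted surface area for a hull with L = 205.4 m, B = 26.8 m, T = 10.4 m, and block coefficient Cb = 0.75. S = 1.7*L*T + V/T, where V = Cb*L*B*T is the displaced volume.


Formula: S = 1.7*L*T + V/T with V = Cb*L*B*T, i.e. S = L * (1.7*T + Cb*B)
Step 1 — 1.7*T = 1.7 * 10.4 = 17.68 m
Step 2 — Cb*B = 0.75 * 26.8 = 20.1 m
Step 3 — 1.7*T + Cb*B = 17.68 + 20.1 = 37.78 m
Step 4 — S = 205.4 * 37.78 ≈ 7760.0 m^2 (5 s.f.)

7760.0 m^2


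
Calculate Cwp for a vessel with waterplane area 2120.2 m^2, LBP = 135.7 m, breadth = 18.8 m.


Formula: Cwp = Aw / (L * B)
Step 1 — L * B = 135.7 * 18.8 = 2551.16 m^2
Step 2 — Cwp = 2120.2 / 2551.16 ≈ 0.83107 (5 s.f.)

0.83107


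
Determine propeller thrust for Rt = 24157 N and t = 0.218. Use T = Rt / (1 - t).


Formula: T = Rt / (1 - t)
Step 1 — (1 - t) = 1 - 0.218 = 0.782
Step 2 — T = 24157 / 0.782 ≈ 30891 N (5 s.f.)

30891 N


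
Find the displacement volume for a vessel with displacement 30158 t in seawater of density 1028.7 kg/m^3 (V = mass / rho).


Formula: V = mass / rho
Step 1 — convert tonnes to kg: 30158 t * 1000 = 30158000 kg
Step 2 — V = 30158000 / 1028.7 ≈ 29317 m^3 (5 s.f.)

29317 m^3


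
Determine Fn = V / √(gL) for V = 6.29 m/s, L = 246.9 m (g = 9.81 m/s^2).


Formula: Fn = V / sqrt(g * L)
Step 1 — g * L = 9.81 * 246.9 = 2422.089
Step 2 — sqrt(g * L) = sqrt(2422.089) = 49.214723
Step 3 — Fn = 6.29 / 49.214723 ≈ 0.12781 (5 s.f.)

0.12781


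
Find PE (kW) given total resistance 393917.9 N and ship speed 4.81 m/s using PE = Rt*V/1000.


Formula: PE = Rt * V / 1000 (kW)
Step 1 — PE (W) = 393917.9 * 4.81 = 1894745.099 W
Step 2 — PE (kW) = 1894745.099 / 1000 ≈ 1894.7 kW (5 s.f.)

1894.7 kW


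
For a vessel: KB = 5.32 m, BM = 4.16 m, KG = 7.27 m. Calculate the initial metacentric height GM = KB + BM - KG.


Formula: GM = KB + BM - KG
Step 1 — KM = KB + BM = 5.32 + 4.16 = 9.48 m
Step 2 — GM = KM - KG = 9.48 - 7.27 = 2.21 m

2.21 m


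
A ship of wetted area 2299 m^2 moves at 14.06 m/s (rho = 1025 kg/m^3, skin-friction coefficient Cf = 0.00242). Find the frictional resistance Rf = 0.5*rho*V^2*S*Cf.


Formula: Rf = 0.5 * rho * V^2 * S * Cf
Step 1 — V^2 = 14.06^2 = 197.6836
Step 2 — 0.5 * rho * V^2 = 0.5 * 1025 * 197.6836 = 101312.845
Step 3 — Rf = 101312.845 * 2299 * 0.00242 ≈ 563660 N (5 s.f.)

563660 N


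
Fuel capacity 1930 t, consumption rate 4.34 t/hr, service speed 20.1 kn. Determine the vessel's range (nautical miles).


Formula: endurance = fuel / rate; range = endurance * speed
Step 1 — endurance = 1930 / 4.34 = 444.7005 hours
Step 2 — range = 444.7005 * 20.1 ≈ 8938.5 nautical miles (5 s.f.)

8938.5 NM


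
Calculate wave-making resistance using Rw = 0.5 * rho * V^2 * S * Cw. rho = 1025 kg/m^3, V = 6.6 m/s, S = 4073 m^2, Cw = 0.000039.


Formula: Rw = 0.5 * rho * V^2 * S * Cw
Step 1 — V^2 = 6.6^2 = 43.56
Step 2 — 0.5 * rho * V^2 = 0.5 * 1025 * 43.56 = 22324.5
Step 3 — Rw = 22324.5 * 4073 * 0.000039 ≈ 3546.2 N (5 s.f.)

3546.2 N


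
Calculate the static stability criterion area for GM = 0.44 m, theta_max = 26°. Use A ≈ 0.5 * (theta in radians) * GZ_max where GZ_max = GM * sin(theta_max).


Formula: GZ_max = GM * sin(theta); Area = 0.5 * theta_rad * GZ_max
Step 1 — GZ_max = 0.44 * sin(26°) = 0.44 * 0.438371 = 0.192883 m
Step 2 — theta_rad = 26 * pi/180 = 0.453786 rad
Step 3 — Area = 0.5 * 0.453786 * 0.192883 ≈ 0.043764 m·rad (5 s.f.)

0.043764 m·rad


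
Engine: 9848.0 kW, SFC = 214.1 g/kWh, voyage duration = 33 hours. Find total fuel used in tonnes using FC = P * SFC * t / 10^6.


Formula: FC (tonnes) = P * SFC * t / 1,000,000
Step 1 — P * SFC * t = 9848.0 * 214.1 * 33 = 69579074.4 g
Step 2 — FC (tonnes) = 69579074.4 / 1,000,000 ≈ 69.579 tonnes (5 s.f.)

69.579 tonnes


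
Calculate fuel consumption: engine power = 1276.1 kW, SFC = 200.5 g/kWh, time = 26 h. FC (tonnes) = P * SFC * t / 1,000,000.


Formula: FC (tonnes) = P * SFC * t / 1,000,000
Step 1 — P * SFC * t = 1276.1 * 200.5 * 26 = 6652309.3 g
Step 2 — FC (tonnes) = 6652309.3 / 1,000,000 ≈ 6.6523 tonnes (5 s.f.)

6.6523 tonnes


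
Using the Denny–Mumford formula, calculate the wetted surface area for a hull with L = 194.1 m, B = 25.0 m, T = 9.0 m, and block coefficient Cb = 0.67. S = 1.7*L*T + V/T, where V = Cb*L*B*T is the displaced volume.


Formula: S = 1.7*L*T + V/T with V = Cb*L*B*T, i.e. S = L * (1.7*T + Cb*B)
Step 1 — 1.7*T = 1.7 * 9.0 = 15.3 m
Step 2 — Cb*B = 0.67 * 25.0 = 16.75 m
Step 3 — 1.7*T + Cb*B = 15.3 + 16.75 = 32.05 m
Step 4 — S = 194.1 * 32.05 ≈ 6220.9 m^2 (5 s.f.)

6220.9 m^2


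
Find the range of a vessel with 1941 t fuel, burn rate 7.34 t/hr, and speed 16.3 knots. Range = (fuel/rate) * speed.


Formula: endurance = fuel / rate; range = endurance * speed
Step 1 — endurance = 1941 / 7.34 = 264.4414 hours
Step 2 — range = 264.4414 * 16.3 ≈ 4310.4 nautical miles (5 s.f.)

4310.4 NM


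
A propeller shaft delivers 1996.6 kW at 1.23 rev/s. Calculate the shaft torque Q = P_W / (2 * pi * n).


Formula: Q = P_W / (2 * pi * n)
Step 1 — P_W = 1996.6 kW * 1000 = 1996600.0 W
Step 2 — 2 * pi * n = 2 * pi * 1.23 = 7.728318
Step 3 — Q = 1996600.0 / 7.728318 ≈ 258350 N·m (5 s.f.)

258350 N·m


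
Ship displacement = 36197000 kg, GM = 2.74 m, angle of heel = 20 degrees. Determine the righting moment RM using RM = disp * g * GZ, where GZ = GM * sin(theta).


Formula: GZ = GM * sin(theta); RM = disp * g * GZ
Step 1 — GZ = 2.74 * sin(20°) = 2.74 * 0.34202 = 0.937135 m
Step 2 — RM = 36197000 * 9.81 * 0.937135 ≈ 332770000 N·m (5 s.f.)

332770000 N·m


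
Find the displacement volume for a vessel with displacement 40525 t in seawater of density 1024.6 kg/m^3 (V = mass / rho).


Formula: V = mass / rho
Step 1 — convert tonnes to kg: 40525 t * 1000 = 40525000 kg
Step 2 — V = 40525000 / 1024.6 ≈ 39552 m^3 (5 s.f.)

39552 m^3


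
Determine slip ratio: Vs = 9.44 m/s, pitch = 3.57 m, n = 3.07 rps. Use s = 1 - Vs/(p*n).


Formula: s = 1 - Vs / (p * n)
Step 1 — p * n = 3.57 * 3.07 = 10.9599
Step 2 — Vs / (p*n) = 9.44 / 10.9599 = 0.861322 (6 d.p.)
Step 3 — s = 1 - 0.861322 = 0.138678

0.138678


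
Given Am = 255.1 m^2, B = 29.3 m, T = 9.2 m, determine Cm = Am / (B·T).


Formula: Cm = Am / (B * T)
Step 1 — B * T = 29.3 * 9.2 = 269.56 m^2
Step 2 — Cm = 255.1 / 269.56 ≈ 0.94636 (5 s.f.)

0.94636


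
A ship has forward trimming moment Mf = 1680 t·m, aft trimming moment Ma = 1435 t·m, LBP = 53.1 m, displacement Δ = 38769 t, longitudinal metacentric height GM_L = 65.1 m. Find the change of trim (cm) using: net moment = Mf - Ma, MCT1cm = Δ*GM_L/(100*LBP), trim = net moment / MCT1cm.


Formula: net trimming moment = Mf - Ma; MCT1cm = Δ*GM_L/(100*LBP); trim = net moment / MCT1cm
Step 1 — net trimming moment = 1680 - 1435 = 245 t·m
Step 2 — MCT1cm = 38769 * 65.1 / (100 * 53.1) = 475.3036 t·m/cm
Step 3 — trim = 245 / 475.3036 ≈ 0.51546 cm (5 s.f.)

0.51546 cm


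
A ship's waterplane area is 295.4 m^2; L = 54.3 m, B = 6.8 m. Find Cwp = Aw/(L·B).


Formula: Cwp = Aw / (L * B)
Step 1 — L * B = 54.3 * 6.8 = 369.24 m^2
Step 2 — Cwp = 295.4 / 369.24 ≈ 0.80002 (5 s.f.)

0.80002


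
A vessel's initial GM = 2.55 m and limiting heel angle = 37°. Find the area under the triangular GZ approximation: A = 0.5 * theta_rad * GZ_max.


Formula: GZ_max = GM * sin(theta); Area = 0.5 * theta_rad * GZ_max
Step 1 — GZ_max = 2.55 * sin(37°) = 2.55 * 0.601815 = 1.534628 m
Step 2 — theta_rad = 37 * pi/180 = 0.645772 rad
Step 3 — Area = 0.5 * 0.645772 * 1.534628 ≈ 0.49551 m·rad (5 s.f.)

0.49551 m·rad


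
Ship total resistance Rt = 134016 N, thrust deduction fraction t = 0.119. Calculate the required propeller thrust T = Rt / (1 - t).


Formula: T = Rt / (1 - t)
Step 1 — (1 - t) = 1 - 0.119 = 0.881
Step 2 — T = 134016 / 0.881 ≈ 152120 N (5 s.f.)

152120 N


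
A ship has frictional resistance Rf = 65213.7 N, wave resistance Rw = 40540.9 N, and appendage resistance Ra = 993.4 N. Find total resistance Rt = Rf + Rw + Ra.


Formula: Rt = Rf + Rw + Ra
Substituting: Rt = 65213.7 + 40540.9 + 993.4
Result: Rt = 106748.0 N

106748.0 N


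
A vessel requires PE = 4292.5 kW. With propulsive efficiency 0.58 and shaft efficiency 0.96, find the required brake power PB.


Formula: PB = PE / (eta_D * eta_S)
Step 1 — combined efficiency = eta_D * eta_S = 0.58 * 0.96 = 0.5568
Step 2 — PB = 4292.5 / 0.5568 ≈ 7709.2 kW (5 s.f.)

7709.2 kW


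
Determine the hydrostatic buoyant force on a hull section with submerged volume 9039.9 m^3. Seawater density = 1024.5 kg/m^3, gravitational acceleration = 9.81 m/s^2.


Formula: Fb = rho * g * V
Substituting: Fb = 1024.5 * 9.81 * 9039.9
Intermediate: 1024.5 * 9.81 = 10050.345
Result: Fb = 10050.345 * 9039.9 ≈ 90854000 N (5 s.f.)

90854000 N


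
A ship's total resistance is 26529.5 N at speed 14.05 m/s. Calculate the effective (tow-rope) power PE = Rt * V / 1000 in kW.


Formula: PE = Rt * V / 1000 (kW)
Step 1 — PE (W) = 26529.5 * 14.05 = 372739.475 W
Step 2 — PE (kW) = 372739.475 / 1000 ≈ 372.74 kW (5 s.f.)

372.74 kW


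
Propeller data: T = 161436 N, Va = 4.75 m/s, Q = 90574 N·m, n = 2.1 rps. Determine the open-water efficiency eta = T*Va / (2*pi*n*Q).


Formula: eta = T * Va / (2 * pi * n * Q)
Step 1 — numerator = T * Va = 161436 * 4.75 = 766821.0
Step 2 — 2 * pi * n = 2 * pi * 2.1 = 13.194689
Step 3 — denominator = 13.194689 * 90574 = 1195095.76
Step 4 — eta = 766821.0 / 1195095.76 ≈ 0.64164 (5 s.f.)

0.64164


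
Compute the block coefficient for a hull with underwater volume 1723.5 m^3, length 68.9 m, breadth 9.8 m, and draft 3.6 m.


Formula: Cb = V / (L * B * T)
Step 1 — L * B * T = 68.9 * 9.8 * 3.6 = 2430.792 m^3
Step 2 — Cb = 1723.5 / 2430.792 ≈ 0.70903 (5 s.f.)

0.70903


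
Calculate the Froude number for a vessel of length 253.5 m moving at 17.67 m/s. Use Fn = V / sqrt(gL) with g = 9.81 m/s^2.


Formula: Fn = V / sqrt(g * L)
Step 1 — g * L = 9.81 * 253.5 = 2486.835
Step 2 — sqrt(g * L) = sqrt(2486.835) = 49.868176
Step 3 — Fn = 17.67 / 49.868176 ≈ 0.35433 (5 s.f.)

0.35433


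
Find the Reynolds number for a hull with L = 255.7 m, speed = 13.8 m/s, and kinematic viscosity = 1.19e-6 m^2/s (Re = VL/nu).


Formula: Re = V * L / nu
Step 1 — V * L = 13.8 * 255.7 = 3528.66 m^2/s
Step 2 — Re = 3528.66 / 1.19e-6 = 2.97e+09

2.97e+09


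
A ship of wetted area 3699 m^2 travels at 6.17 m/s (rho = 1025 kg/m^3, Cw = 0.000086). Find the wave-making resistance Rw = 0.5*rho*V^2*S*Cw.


Formula: Rw = 0.5 * rho * V^2 * S * Cw
Step 1 — V^2 = 6.17^2 = 38.0689
Step 2 — 0.5 * rho * V^2 = 0.5 * 1025 * 38.0689 = 19510.31125
Step 3 — Rw = 19510.31125 * 3699 * 0.000086 ≈ 6206.5 N (5 s.f.)

6206.5 N


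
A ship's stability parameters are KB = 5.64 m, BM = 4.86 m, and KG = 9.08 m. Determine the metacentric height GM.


Formula: GM = KB + BM - KG
Step 1 — KM = KB + BM = 5.64 + 4.86 = 10.5 m
Step 2 — GM = KM - KG = 10.5 - 9.08 = 1.42 m

1.42 m


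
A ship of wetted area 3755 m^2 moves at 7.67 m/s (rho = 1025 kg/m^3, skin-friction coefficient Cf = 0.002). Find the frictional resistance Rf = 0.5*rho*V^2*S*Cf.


Formula: Rf = 0.5 * rho * V^2 * S * Cf
Step 1 — V^2 = 7.67^2 = 58.8289
Step 2 — 0.5 * rho * V^2 = 0.5 * 1025 * 58.8289 = 30149.81125
Step 3 — Rf = 30149.81125 * 3755 * 0.002 ≈ 226430 N (5 s.f.)

226430 N


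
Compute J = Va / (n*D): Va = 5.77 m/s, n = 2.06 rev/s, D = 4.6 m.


Formula: J = Va / (n * D)
Step 1 — n * D = 2.06 * 4.6 = 9.476
Step 2 — J = 5.77 / 9.476 ≈ 0.60891 (5 s.f.)

0.60891


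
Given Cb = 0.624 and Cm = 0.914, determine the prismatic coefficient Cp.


Formula: Cp = Cb / Cm
Substituting: Cp = 0.624 / 0.914
Result: Cp ≈ 0.68271 (5 s.f.)

0.68271


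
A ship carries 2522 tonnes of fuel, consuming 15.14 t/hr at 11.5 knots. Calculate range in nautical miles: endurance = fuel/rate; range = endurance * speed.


Formula: endurance = fuel / rate; range = endurance * speed
Step 1 — endurance = 2522 / 15.14 = 166.5786 hours
Step 2 — range = 166.5786 * 11.5 ≈ 1915.7 nautical miles (5 s.f.)

1915.7 NM


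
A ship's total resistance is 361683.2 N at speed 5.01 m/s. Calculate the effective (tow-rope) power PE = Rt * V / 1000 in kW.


Formula: PE = Rt * V / 1000 (kW)
Step 1 — PE (W) = 361683.2 * 5.01 = 1812032.832 W
Step 2 — PE (kW) = 1812032.832 / 1000 ≈ 1812.0 kW (5 s.f.)

1812.0 kW


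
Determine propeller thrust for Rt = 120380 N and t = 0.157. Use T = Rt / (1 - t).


Formula: T = Rt / (1 - t)
Step 1 — (1 - t) = 1 - 0.157 = 0.843
Step 2 — T = 120380 / 0.843 ≈ 142800 N (5 s.f.)

142800 N


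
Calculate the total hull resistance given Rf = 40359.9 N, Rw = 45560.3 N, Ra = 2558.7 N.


Formula: Rt = Rf + Rw + Ra
Substituting: Rt = 40359.9 + 45560.3 + 2558.7
Result: Rt = 88478.9 N

88478.9 N


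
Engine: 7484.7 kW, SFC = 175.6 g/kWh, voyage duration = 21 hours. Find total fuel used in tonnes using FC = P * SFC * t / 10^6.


Formula: FC (tonnes) = P * SFC * t / 1,000,000
Step 1 — P * SFC * t = 7484.7 * 175.6 * 21 = 27600579.72 g
Step 2 — FC (tonnes) = 27600579.72 / 1,000,000 ≈ 27.601 tonnes (5 s.f.)

27.601 tonnes


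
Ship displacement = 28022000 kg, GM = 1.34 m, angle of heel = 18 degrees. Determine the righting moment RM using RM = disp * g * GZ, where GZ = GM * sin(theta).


Formula: GZ = GM * sin(theta); RM = disp * g * GZ
Step 1 — GZ = 1.34 * sin(18°) = 1.34 * 0.309017 = 0.414083 m
Step 2 — RM = 28022000 * 9.81 * 0.414083 ≈ 113830000 N·m (5 s.f.)

113830000 N·m


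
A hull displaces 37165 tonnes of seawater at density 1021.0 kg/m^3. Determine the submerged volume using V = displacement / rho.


Formula: V = mass / rho
Step 1 — convert tonnes to kg: 37165 t * 1000 = 37165000 kg
Step 2 — V = 37165000 / 1021.0 ≈ 36401 m^3 (5 s.f.)

36401 m^3


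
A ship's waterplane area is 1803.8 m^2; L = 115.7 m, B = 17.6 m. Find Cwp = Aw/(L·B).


Formula: Cwp = Aw / (L * B)
Step 1 — L * B = 115.7 * 17.6 = 2036.32 m^2
Step 2 — Cwp = 1803.8 / 2036.32 ≈ 0.88581 (5 s.f.)

0.88581


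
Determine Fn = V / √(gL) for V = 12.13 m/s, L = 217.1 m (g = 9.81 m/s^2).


Formula: Fn = V / sqrt(g * L)
Step 1 — g * L = 9.81 * 217.1 = 2129.751
Step 2 — sqrt(g * L) = sqrt(2129.751) = 46.149225
Step 3 — Fn = 12.13 / 46.149225 ≈ 0.26284 (5 s.f.)

0.26284


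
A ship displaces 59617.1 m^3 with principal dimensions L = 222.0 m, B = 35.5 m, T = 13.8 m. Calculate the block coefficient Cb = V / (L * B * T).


Formula: Cb = V / (L * B * T)
Step 1 — L * B * T = 222.0 * 35.5 * 13.8 = 108757.8 m^3
Step 2 — Cb = 59617.1 / 108757.8 ≈ 0.54816 (5 s.f.)

0.54816


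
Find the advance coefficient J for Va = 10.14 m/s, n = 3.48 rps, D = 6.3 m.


Formula: J = Va / (n * D)
Step 1 — n * D = 3.48 * 6.3 = 21.924
Step 2 — J = 10.14 / 21.924 ≈ 0.46251 (5 s.f.)

0.46251


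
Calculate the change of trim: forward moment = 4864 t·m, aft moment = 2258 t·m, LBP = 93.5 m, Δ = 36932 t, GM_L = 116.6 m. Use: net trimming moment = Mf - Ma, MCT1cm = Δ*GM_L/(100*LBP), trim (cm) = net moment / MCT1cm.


Formula: net trimming moment = Mf - Ma; MCT1cm = Δ*GM_L/(100*LBP); trim = net moment / MCT1cm
Step 1 — net trimming moment = 4864 - 2258 = 2606 t·m
Step 2 — MCT1cm = 36932 * 116.6 / (100 * 93.5) = 460.5638 t·m/cm
Step 3 — trim = 2606 / 460.5638 ≈ 5.6583 cm (5 s.f.)

5.6583 cm


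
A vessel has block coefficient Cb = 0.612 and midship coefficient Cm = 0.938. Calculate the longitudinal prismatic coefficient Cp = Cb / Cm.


Formula: Cp = Cb / Cm
Substituting: Cp = 0.612 / 0.938
Result: Cp ≈ 0.65245 (5 s.f.)

0.65245


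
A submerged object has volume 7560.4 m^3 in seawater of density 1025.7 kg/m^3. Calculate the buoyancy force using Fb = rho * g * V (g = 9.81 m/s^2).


Formula: Fb = rho * g * V
Substituting: Fb = 1025.7 * 9.81 * 7560.4
Intermediate: 1025.7 * 9.81 = 10062.117
Result: Fb = 10062.117 * 7560.4 ≈ 76074000 N (5 s.f.)

76074000 N


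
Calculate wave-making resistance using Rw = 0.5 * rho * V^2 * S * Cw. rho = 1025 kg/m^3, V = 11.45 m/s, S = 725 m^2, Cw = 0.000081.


Formula: Rw = 0.5 * rho * V^2 * S * Cw
Step 1 — V^2 = 11.45^2 = 131.1025
Step 2 — 0.5 * rho * V^2 = 0.5 * 1025 * 131.1025 = 67190.03125
Step 3 — Rw = 67190.03125 * 725 * 0.000081 ≈ 3945.7 N (5 s.f.)

3945.7 N


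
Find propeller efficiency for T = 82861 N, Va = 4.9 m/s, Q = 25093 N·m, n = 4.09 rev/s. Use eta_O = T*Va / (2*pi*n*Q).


Formula: eta = T * Va / (2 * pi * n * Q)
Step 1 — numerator = T * Va = 82861 * 4.9 = 406018.9
Step 2 — 2 * pi * n = 2 * pi * 4.09 = 25.698228
Step 3 — denominator = 25.698228 * 25093 = 644845.64
Step 4 — eta = 406018.9 / 644845.64 ≈ 0.62964 (5 s.f.)

0.62964


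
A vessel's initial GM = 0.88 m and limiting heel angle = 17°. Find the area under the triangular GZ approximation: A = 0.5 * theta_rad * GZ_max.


Formula: GZ_max = GM * sin(theta); Area = 0.5 * theta_rad * GZ_max
Step 1 — GZ_max = 0.88 * sin(17°) = 0.88 * 0.292372 = 0.257287 m
Step 2 — theta_rad = 17 * pi/180 = 0.296706 rad
Step 3 — Area = 0.5 * 0.296706 * 0.257287 ≈ 0.038169 m·rad (5 s.f.)

0.038169 m·rad


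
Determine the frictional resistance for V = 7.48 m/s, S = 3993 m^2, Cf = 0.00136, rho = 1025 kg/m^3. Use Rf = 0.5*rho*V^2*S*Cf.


Formula: Rf = 0.5 * rho * V^2 * S * Cf
Step 1 — V^2 = 7.48^2 = 55.9504
Step 2 — 0.5 * rho * V^2 = 0.5 * 1025 * 55.9504 = 28674.58
Step 3 — Rf = 28674.58 * 3993 * 0.00136 ≈ 155720 N (5 s.f.)

155720 N


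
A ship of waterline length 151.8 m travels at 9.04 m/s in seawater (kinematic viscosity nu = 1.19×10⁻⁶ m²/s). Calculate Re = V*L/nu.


Formula: Re = V * L / nu
Step 1 — V * L = 9.04 * 151.8 = 1372.272 m^2/s
Step 2 — Re = 1372.272 / 1.19e-6 = 1.15e+09

1.15e+09


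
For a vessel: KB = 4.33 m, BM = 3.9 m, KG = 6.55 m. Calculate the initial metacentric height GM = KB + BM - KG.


Formula: GM = KB + BM - KG
Step 1 — KM = KB + BM = 4.33 + 3.9 = 8.23 m
Step 2 — GM = KM - KG = 8.23 - 6.55 = 1.68 m

1.68 m


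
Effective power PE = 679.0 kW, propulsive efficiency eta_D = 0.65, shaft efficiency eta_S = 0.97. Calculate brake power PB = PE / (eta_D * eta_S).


Formula: PB = PE / (eta_D * eta_S)
Step 1 — combined efficiency = eta_D * eta_S = 0.65 * 0.97 = 0.6305
Step 2 — PB = 679.0 / 0.6305 ≈ 1076.9 kW (5 s.f.)

1076.9 kW


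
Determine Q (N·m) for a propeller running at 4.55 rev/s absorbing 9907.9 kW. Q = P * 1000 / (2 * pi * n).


Formula: Q = P_W / (2 * pi * n)
Step 1 — P_W = 9907.9 kW * 1000 = 9907900.0 W
Step 2 — 2 * pi * n = 2 * pi * 4.55 = 28.588493
Step 3 — Q = 9907900.0 / 28.588493 ≈ 346570 N·m (5 s.f.)

346570 N·m


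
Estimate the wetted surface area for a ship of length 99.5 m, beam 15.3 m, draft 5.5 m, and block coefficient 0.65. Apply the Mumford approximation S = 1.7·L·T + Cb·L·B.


Formula: S = 1.7*L*T + V/T with V = Cb*L*B*T, i.e. S = L * (1.7*T + Cb*B)
Step 1 — 1.7*T = 1.7 * 5.5 = 9.35 m
Step 2 — Cb*B = 0.65 * 15.3 = 9.945 m
Step 3 — 1.7*T + Cb*B = 9.35 + 9.945 = 19.295 m
Step 4 — S = 99.5 * 19.295 ≈ 1919.9 m^2 (5 s.f.)

1919.9 m^2


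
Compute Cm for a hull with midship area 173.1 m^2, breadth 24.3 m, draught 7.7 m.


Formula: Cm = Am / (B * T)
Step 1 — B * T = 24.3 * 7.7 = 187.11 m^2
Step 2 — Cm = 173.1 / 187.11 ≈ 0.92512 (5 s.f.)

0.92512


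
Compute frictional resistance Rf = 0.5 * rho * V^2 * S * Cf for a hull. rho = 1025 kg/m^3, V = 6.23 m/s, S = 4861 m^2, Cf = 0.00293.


Formula: Rf = 0.5 * rho * V^2 * S * Cf
Step 1 — V^2 = 6.23^2 = 38.8129
Step 2 — 0.5 * rho * V^2 = 0.5 * 1025 * 38.8129 = 19891.61125
Step 3 — Rf = 19891.61125 * 4861 * 0.00293 ≈ 283310 N (5 s.f.)

283310 N


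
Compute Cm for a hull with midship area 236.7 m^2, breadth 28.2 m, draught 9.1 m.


Formula: Cm = Am / (B * T)
Step 1 — B * T = 28.2 * 9.1 = 256.62 m^2
Step 2 — Cm = 236.7 / 256.62 ≈ 0.92238 (5 s.f.)

0.92238
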